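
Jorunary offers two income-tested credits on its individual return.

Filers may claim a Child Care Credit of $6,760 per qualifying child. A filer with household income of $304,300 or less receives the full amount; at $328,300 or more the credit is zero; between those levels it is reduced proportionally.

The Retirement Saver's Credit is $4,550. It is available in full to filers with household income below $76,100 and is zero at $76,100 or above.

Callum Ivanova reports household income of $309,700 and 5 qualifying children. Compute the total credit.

Child Care Credit: base = 5 × $6,760 = $33,800. $309,700 is $5,400 into a $24,000 phase-out range, leaving 18,600/24,000 of the credit: $33,800 × 18,600/24,000 = $26,195.
Retirement Saver's Credit: $309,700 meets or exceeds the $76,100 cutoff, so the credit is $0.
Total: $26,195 + $0 = $26,195.

$26,195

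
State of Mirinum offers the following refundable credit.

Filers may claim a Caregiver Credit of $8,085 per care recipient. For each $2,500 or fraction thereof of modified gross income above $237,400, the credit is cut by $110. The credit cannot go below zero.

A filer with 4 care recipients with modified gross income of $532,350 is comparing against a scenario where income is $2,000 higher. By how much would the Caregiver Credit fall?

At $532,350 — base = 4 × $8,085 = $32,340. income exceeds $237,400 by $294,950, which is 118 full-or-partial $2,500 increments; reduction = 118 × $110 = $12,980, leaving $19,360.
At $534,350 — base = 4 × $8,085 = $32,340. income exceeds $237,400 by $296,950, which is 119 full-or-partial $2,500 increments; reduction = 119 × $110 = $13,090, leaving $19,250.
Lost: $19,360 − $19,250 = $110.

$110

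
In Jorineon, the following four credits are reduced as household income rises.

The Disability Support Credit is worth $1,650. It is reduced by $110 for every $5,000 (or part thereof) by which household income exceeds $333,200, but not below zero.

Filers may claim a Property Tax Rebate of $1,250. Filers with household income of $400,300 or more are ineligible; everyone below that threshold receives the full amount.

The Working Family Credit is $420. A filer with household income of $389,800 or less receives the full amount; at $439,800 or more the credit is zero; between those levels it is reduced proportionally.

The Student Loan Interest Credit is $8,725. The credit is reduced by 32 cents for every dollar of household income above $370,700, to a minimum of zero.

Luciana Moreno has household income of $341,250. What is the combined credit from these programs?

$11,825

Disability Support Credit: income exceeds $333,200 by $8,050, which is 2 full-or-partial $5,000 increments; reduction = 2 × $110 = $220, leaving $1,430.
Property Tax Rebate: $341,250 is below the $400,300 cutoff, so the full $1,250 applies.
Working Family Credit: $341,250 is at or below the $389,800 threshold, so the full $420 applies.
Student Loan Interest Credit: $341,250 is at or below the $370,700 threshold, so the full $8,725 applies.
Total: $1,430 + $1,250 + $420 + $8,725 = $11,825.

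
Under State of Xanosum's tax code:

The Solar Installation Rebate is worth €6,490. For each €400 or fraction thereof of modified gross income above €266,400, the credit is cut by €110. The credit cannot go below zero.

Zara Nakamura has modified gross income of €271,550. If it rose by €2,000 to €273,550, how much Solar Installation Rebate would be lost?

At €271,550 — income exceeds €266,400 by €5,150, which is 13 full-or-partial €400 increments; reduction = 13 × €110 = €1,430, leaving €5,060.
At €273,550 — income exceeds €266,400 by €7,150, which is 18 full-or-partial €400 increments; reduction = 18 × €110 = €1,980, leaving €4,510.
Lost: €5,060 − €4,510 = €550.

€550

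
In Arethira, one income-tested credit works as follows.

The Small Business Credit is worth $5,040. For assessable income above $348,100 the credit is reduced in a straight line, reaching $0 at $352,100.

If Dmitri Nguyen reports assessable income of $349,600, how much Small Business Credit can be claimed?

Small Business Credit: $349,600 is $1,500 into a $4,000 phase-out range, leaving 2,500/4,000 of the credit: $5,040 × 2,500/4,000 = $3,150.

$3,150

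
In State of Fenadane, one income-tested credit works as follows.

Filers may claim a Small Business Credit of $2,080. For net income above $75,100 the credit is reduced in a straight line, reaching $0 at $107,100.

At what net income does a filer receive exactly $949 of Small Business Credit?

$949 is 949/2,080 of the full $2,080, so 1,131/2,080 of the $32,000 range has been used: income = $75,100 + $32,000 × 1,131/2,080 = $92,500.

$92,500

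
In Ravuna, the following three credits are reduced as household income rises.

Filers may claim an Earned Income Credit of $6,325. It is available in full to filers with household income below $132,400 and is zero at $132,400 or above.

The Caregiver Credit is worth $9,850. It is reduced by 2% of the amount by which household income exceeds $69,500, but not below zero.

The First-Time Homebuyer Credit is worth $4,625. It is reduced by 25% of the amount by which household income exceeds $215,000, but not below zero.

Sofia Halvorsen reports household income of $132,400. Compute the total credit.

Earned Income Credit: $132,400 meets or exceeds the $132,400 cutoff, so the credit is $0.
Caregiver Credit: 2% of the $62,900 excess over $69,500 is $1,258; credit = $9,850 − $1,258 = $8,592.
First-Time Homebuyer Credit: $132,400 is at or below the $215,000 threshold, so the full $4,625 applies.
Total: $0 + $8,592 + $4,625 = $13,217.

$13,217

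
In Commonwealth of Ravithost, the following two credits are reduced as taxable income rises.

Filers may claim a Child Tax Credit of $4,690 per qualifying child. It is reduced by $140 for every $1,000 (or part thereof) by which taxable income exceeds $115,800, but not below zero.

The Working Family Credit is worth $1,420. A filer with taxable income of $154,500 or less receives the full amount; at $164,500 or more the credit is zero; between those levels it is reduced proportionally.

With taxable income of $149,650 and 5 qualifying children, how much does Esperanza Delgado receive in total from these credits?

$20,110

Child Tax Credit: base = 5 × $4,690 = $23,450. income exceeds $115,800 by $33,850, which is 34 full-or-partial $1,000 increments; reduction = 34 × $140 = $4,760, leaving $18,690.
Working Family Credit: $149,650 is at or below the $154,500 threshold, so the full $1,420 applies.
Total: $18,690 + $1,420 = $20,110.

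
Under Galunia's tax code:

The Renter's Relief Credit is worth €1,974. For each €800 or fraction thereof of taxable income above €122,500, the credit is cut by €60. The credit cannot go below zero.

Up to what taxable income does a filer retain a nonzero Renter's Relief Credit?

After 32 increments the reduction is 32 × €60 = €1,920, leaving €54; one more increment wipes it out. Increment 32 ends at excess 32 × €800 = €25,600, so the highest qualifying income is €122,500 + €25,600 = €148,100.

€148,100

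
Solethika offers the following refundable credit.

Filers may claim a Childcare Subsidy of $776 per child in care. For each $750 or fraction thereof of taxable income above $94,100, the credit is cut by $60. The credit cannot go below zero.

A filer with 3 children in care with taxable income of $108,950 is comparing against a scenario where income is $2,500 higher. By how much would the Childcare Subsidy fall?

At $108,950 — base = 3 × $776 = $2,328. income exceeds $94,100 by $14,850, which is 20 full-or-partial $750 increments; reduction = 20 × $60 = $1,200, leaving $1,128.
At $111,450 — base = 3 × $776 = $2,328. income exceeds $94,100 by $17,350, which is 24 full-or-partial $750 increments; reduction = 24 × $60 = $1,440, leaving $888.
Lost: $1,128 − $888 = $240.

$240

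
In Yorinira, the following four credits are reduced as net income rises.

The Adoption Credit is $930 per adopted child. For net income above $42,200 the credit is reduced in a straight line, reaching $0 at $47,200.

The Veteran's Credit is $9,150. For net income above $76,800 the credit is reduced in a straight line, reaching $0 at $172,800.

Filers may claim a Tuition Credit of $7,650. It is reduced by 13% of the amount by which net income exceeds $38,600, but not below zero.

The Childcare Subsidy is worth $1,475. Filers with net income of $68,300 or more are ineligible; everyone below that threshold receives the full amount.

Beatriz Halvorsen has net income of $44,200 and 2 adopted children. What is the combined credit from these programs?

Adoption Credit: base = 2 × $930 = $1,860. $44,200 is $2,000 into a $5,000 phase-out range, leaving 3,000/5,000 of the credit: $1,860 × 3,000/5,000 = $1,116.
Veteran's Credit: $44,200 is at or below the $76,800 threshold, so the full $9,150 applies.
Tuition Credit: 13% of the $5,600 excess over $38,600 is $728; credit = $7,650 − $728 = $6,922.
Childcare Subsidy: $44,200 is below the $68,300 cutoff, so the full $1,475 applies.
Total: $1,116 + $9,150 + $6,922 + $1,475 = $18,663.

$18,663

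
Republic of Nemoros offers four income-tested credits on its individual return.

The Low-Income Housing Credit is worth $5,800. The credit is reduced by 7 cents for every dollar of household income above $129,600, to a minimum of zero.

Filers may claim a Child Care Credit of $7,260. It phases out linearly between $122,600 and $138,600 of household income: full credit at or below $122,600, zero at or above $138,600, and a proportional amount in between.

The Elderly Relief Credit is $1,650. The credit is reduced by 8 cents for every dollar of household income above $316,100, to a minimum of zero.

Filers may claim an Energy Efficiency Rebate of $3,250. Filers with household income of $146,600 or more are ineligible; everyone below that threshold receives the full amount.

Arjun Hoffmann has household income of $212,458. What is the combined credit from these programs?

Low-Income Housing Credit: 7% of the $82,858 excess over $129,600 is $5,800.06 ≥ base, so the credit is $0.
Child Care Credit: $212,458 is at or above $138,600, so the credit is $0.
Elderly Relief Credit: $212,458 is at or below the $316,100 threshold, so the full $1,650 applies.
Energy Efficiency Rebate: $212,458 meets or exceeds the $146,600 cutoff, so the credit is $0.
Total: $0 + $0 + $1,650 + $0 = $1,650.

$1,650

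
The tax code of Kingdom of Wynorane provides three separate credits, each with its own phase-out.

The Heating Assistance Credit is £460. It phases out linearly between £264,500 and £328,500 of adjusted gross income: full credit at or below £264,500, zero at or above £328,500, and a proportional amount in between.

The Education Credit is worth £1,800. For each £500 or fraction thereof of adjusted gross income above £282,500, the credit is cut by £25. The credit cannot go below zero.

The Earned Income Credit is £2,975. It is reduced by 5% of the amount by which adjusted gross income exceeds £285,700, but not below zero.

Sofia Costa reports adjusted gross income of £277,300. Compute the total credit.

Heating Assistance Credit: £277,300 is £12,800 into a £64,000 phase-out range, leaving 51,200/64,000 of the credit: £460 × 51,200/64,000 = £368.
Education Credit: £277,300 is at or below the £282,500 threshold, so the full £1,800 applies.
Earned Income Credit: £277,300 is at or below the £285,700 threshold, so the full £2,975 applies.
Total: £368 + £1,800 + £2,975 = £5,143.

£5,143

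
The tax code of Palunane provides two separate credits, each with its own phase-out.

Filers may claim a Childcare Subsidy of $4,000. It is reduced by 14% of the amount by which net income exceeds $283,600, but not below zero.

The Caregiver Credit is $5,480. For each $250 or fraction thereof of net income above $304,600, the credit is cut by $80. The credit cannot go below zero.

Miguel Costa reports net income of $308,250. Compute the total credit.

$4,829

Childcare Subsidy: 14% of the $24,650 excess over $283,600 is $3,451; credit = $4,000 − $3,451 = $549.
Caregiver Credit: income exceeds $304,600 by $3,650, which is 15 full-or-partial $250 increments; reduction = 15 × $80 = $1,200, leaving $4,280.
Total: $549 + $4,280 = $4,829.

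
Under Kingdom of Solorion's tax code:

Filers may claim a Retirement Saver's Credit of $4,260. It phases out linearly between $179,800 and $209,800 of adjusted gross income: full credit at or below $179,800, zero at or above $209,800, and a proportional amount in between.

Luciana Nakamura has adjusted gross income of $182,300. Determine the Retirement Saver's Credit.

Retirement Saver's Credit: $182,300 is $2,500 into a $30,000 phase-out range, leaving 27,500/30,000 of the credit: $4,260 × 27,500/30,000 = $3,905.

$3,905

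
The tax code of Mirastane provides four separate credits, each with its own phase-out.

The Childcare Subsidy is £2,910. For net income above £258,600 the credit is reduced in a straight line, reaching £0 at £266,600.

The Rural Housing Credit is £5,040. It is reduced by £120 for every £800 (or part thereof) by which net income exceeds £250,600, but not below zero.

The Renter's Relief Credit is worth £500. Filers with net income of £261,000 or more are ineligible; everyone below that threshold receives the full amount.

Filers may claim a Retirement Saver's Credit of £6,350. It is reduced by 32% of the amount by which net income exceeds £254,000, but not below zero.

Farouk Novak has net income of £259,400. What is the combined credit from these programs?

Childcare Subsidy: £259,400 is £800 into a £8,000 phase-out range, leaving 7,200/8,000 of the credit: £2,910 × 7,200/8,000 = £2,619.
Rural Housing Credit: income exceeds £250,600 by £8,800, which is 11 full-or-partial £800 increments; reduction = 11 × £120 = £1,320, leaving £3,720.
Renter's Relief Credit: £259,400 is below the £261,000 cutoff, so the full £500 applies.
Retirement Saver's Credit: 32% of the £5,400 excess over £254,000 is £1,728; credit = £6,350 − £1,728 = £4,622.
Total: £2,619 + £3,720 + £500 + £4,622 = £11,461.

£11,461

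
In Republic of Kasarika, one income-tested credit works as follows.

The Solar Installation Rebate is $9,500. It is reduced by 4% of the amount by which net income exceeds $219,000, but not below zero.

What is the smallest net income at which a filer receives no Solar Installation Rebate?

$456,500

The credit falls by 4% of each dollar above $219,000, so it reaches zero when the excess is $9,500 / 4% = $237,500: income = $219,000 + $237,500 = $456,500.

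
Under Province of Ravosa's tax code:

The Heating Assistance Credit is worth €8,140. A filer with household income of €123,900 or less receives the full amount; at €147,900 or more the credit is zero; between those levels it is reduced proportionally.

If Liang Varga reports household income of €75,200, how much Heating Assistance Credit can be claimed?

€8,140

Heating Assistance Credit: €75,200 is at or below the €123,900 threshold, so the full €8,140 applies.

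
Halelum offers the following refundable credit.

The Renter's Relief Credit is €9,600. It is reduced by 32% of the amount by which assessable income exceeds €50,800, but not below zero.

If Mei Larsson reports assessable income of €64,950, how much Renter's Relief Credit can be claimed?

Renter's Relief Credit: 32% of the €14,150 excess over €50,800 is €4,528; credit = €9,600 − €4,528 = €5,072.

€5,072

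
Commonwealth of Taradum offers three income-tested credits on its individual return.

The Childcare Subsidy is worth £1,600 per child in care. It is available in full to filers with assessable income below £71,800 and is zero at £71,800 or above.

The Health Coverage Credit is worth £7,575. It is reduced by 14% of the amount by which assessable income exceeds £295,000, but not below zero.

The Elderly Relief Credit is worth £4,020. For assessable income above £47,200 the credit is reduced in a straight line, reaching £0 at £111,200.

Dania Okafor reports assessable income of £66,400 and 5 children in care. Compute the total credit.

Childcare Subsidy: base = 5 × £1,600 = £8,000. £66,400 is below the £71,800 cutoff, so the full £8,000 applies.
Health Coverage Credit: £66,400 is at or below the £295,000 threshold, so the full £7,575 applies.
Elderly Relief Credit: £66,400 is £19,200 into a £64,000 phase-out range, leaving 44,800/64,000 of the credit: £4,020 × 44,800/64,000 = £2,814.
Total: £8,000 + £7,575 + £2,814 = £18,389.

£18,389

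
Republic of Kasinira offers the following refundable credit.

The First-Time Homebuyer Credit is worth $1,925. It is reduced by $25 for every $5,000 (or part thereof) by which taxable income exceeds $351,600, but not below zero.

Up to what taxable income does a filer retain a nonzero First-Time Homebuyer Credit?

After 76 increments the reduction is 76 × $25 = $1,900, leaving $25; one more increment wipes it out. Increment 76 ends at excess 76 × $5,000 = $380,000, so the highest qualifying income is $351,600 + $380,000 = $731,600.

$731,600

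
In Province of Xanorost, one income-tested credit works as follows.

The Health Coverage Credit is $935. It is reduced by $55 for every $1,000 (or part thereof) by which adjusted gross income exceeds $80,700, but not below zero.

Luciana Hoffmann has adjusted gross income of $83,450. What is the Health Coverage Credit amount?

$770

Health Coverage Credit: income exceeds $80,700 by $2,750, which is 3 full-or-partial $1,000 increments; reduction = 3 × $55 = $165, leaving $770.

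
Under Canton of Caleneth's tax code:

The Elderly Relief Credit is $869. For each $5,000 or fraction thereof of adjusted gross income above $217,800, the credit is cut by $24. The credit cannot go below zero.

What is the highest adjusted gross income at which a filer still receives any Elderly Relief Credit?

$397,800

After 36 increments the reduction is 36 × $24 = $864, leaving $5; one more increment wipes it out. Increment 36 ends at excess 36 × $5,000 = $180,000, so the highest qualifying income is $217,800 + $180,000 = $397,800.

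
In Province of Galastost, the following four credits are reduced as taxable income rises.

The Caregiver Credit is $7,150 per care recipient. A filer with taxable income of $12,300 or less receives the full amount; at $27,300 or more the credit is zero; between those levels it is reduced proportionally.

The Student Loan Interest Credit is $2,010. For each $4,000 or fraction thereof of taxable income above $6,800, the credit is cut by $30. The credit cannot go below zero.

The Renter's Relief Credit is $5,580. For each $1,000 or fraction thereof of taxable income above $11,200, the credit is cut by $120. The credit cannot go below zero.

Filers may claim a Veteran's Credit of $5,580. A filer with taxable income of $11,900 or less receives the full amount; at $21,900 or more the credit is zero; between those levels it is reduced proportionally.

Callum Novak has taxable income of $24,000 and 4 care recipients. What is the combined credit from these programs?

$12,172

Caregiver Credit: base = 4 × $7,150 = $28,600. $24,000 is $11,700 into a $15,000 phase-out range, leaving 3,300/15,000 of the credit: $28,600 × 3,300/15,000 = $6,292.
Student Loan Interest Credit: income exceeds $6,800 by $17,200, which is 5 full-or-partial $4,000 increments; reduction = 5 × $30 = $150, leaving $1,860.
Renter's Relief Credit: income exceeds $11,200 by $12,800, which is 13 full-or-partial $1,000 increments; reduction = 13 × $120 = $1,560, leaving $4,020.
Veteran's Credit: $24,000 is at or above $21,900, so the credit is $0.
Total: $6,292 + $1,860 + $4,020 + $0 = $12,172.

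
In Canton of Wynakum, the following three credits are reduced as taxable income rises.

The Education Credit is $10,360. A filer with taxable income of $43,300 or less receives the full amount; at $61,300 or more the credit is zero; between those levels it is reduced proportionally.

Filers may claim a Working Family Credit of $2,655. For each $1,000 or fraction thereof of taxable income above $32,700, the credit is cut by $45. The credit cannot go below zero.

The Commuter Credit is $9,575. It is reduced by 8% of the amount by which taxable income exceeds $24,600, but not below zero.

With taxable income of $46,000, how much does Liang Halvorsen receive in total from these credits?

$18,694

Education Credit: $46,000 is $2,700 into a $18,000 phase-out range, leaving 15,300/18,000 of the credit: $10,360 × 15,300/18,000 = $8,806.
Working Family Credit: income exceeds $32,700 by $13,300, which is 14 full-or-partial $1,000 increments; reduction = 14 × $45 = $630, leaving $2,025.
Commuter Credit: 8% of the $21,400 excess over $24,600 is $1,712; credit = $9,575 − $1,712 = $7,863.
Total: $8,806 + $2,025 + $7,863 = $18,694.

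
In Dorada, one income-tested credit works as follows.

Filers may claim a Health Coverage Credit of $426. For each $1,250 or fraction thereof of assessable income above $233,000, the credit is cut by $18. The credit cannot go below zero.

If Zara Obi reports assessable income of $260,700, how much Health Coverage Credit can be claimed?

Health Coverage Credit: income exceeds $233,000 by $27,700, which is 23 full-or-partial $1,250 increments; reduction = 23 × $18 = $414, leaving $12.

$12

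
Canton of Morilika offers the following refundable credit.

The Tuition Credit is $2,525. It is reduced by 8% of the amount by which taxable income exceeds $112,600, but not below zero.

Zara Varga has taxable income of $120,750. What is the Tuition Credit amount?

Tuition Credit: 8% of the $8,150 excess over $112,600 is $652; credit = $2,525 − $652 = $1,873.

$1,873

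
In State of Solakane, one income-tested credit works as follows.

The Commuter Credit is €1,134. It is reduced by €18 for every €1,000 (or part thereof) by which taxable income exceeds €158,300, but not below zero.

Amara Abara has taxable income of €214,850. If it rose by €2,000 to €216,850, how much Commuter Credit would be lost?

At €214,850 — income exceeds €158,300 by €56,550, which is 57 full-or-partial €1,000 increments; reduction = 57 × €18 = €1,026, leaving €108.
At €216,850 — income exceeds €158,300 by €58,550, which is 59 full-or-partial €1,000 increments; reduction = 59 × €18 = €1,062, leaving €72.
Lost: €108 − €72 = €36.

€36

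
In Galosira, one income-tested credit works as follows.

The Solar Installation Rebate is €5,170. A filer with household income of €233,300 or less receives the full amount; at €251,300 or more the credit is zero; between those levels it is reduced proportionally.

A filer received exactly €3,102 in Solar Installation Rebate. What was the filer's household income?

€240,500

€3,102 is 3,102/5,170 of the full €5,170, so 2,068/5,170 of the €18,000 range has been used: income = €233,300 + €18,000 × 2,068/5,170 = €240,500.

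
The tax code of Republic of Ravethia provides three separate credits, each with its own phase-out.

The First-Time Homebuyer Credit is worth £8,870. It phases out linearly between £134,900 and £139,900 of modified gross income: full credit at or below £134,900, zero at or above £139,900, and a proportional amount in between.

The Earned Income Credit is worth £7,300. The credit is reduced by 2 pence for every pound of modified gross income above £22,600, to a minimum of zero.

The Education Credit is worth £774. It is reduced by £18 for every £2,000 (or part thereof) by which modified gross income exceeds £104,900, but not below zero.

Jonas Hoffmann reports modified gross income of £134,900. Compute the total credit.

First-Time Homebuyer Credit: £134,900 is at or below the £134,900 threshold, so the full £8,870 applies.
Earned Income Credit: 2% of the £112,300 excess over £22,600 is £2,246; credit = £7,300 − £2,246 = £5,054.
Education Credit: income exceeds £104,900 by £30,000, which is 15 full-or-partial £2,000 increments; reduction = 15 × £18 = £270, leaving £504.
Total: £8,870 + £5,054 + £504 = £14,428.

£14,428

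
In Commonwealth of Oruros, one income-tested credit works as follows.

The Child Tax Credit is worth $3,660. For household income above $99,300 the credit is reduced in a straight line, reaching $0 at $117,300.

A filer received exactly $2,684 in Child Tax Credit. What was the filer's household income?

$104,100

$2,684 is 2,684/3,660 of the full $3,660, so 976/3,660 of the $18,000 range has been used: income = $99,300 + $18,000 × 976/3,660 = $104,100.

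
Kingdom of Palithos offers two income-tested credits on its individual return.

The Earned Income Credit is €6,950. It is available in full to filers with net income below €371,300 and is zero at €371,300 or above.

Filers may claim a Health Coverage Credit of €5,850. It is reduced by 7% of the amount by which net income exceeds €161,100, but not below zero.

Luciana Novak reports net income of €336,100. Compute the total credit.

Earned Income Credit: €336,100 is below the €371,300 cutoff, so the full €6,950 applies.
Health Coverage Credit: 7% of the €175,000 excess over €161,100 is €12,250 ≥ base, so the credit is €0.
Total: €6,950 + €0 = €6,950.

€6,950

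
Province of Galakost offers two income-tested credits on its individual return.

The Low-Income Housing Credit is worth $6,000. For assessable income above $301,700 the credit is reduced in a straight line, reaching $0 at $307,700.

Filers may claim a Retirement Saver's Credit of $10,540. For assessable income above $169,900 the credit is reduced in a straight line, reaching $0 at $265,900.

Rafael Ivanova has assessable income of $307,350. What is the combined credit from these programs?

$350

Low-Income Housing Credit: $307,350 is $5,650 into a $6,000 phase-out range, leaving 350/6,000 of the credit: $6,000 × 350/6,000 = $350.
Retirement Saver's Credit: $307,350 is at or above $265,900, so the credit is $0.
Total: $350 + $0 = $350.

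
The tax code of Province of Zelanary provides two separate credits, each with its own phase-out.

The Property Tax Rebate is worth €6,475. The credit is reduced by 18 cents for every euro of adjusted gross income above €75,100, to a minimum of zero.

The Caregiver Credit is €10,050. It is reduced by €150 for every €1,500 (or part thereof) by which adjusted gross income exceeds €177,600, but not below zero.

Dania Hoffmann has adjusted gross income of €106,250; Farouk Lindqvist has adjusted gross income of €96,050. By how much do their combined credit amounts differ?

Dania (€106,250): Property Tax Rebate: 18% of the €31,150 excess over €75,100 is €5,607; credit = €6,475 − €5,607 = €868. Caregiver Credit: €106,250 is at or below the €177,600 threshold, so the full €10,050 applies. total €868 + €10,050 = €10,918
Farouk (€96,050): Property Tax Rebate: 18% of the €20,950 excess over €75,100 is €3,771; credit = €6,475 − €3,771 = €2,704. Caregiver Credit: €96,050 is at or below the €177,600 threshold, so the full €10,050 applies. total €2,704 + €10,050 = €12,754
Difference: |€10,918 − €12,754| = €1,836.

€1,836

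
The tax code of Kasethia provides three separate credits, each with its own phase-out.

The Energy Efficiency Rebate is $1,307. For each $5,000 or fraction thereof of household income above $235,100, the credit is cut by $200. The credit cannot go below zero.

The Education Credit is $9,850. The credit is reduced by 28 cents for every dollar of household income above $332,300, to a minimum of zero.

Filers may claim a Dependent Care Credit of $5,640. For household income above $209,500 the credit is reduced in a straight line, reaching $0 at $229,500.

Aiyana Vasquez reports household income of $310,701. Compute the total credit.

$9,850

Energy Efficiency Rebate: income exceeds $235,100 by $75,601 → 16 increments × $200 = $3,200 ≥ base, so the credit is $0.
Education Credit: $310,701 is at or below the $332,300 threshold, so the full $9,850 applies.
Dependent Care Credit: $310,701 is at or above $229,500, so the credit is $0.
Total: $0 + $9,850 + $0 = $9,850.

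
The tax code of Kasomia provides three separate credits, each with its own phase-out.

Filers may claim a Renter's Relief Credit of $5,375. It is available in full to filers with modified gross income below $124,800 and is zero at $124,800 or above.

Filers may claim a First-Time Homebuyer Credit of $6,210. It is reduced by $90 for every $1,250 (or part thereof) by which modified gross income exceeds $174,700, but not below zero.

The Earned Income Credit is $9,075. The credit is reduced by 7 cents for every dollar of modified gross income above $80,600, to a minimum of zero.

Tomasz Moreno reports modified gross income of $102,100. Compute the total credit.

$19,155

Renter's Relief Credit: $102,100 is below the $124,800 cutoff, so the full $5,375 applies.
First-Time Homebuyer Credit: $102,100 is at or below the $174,700 threshold, so the full $6,210 applies.
Earned Income Credit: 7% of the $21,500 excess over $80,600 is $1,505; credit = $9,075 − $1,505 = $7,570.
Total: $5,375 + $6,210 + $7,570 = $19,155.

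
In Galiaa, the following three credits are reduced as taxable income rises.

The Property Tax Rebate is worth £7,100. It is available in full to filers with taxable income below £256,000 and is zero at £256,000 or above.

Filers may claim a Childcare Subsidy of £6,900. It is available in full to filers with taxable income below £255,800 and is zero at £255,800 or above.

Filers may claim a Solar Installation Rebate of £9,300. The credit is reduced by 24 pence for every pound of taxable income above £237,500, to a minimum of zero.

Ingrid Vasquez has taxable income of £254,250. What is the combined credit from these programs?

Property Tax Rebate: £254,250 is below the £256,000 cutoff, so the full £7,100 applies.
Childcare Subsidy: £254,250 is below the £255,800 cutoff, so the full £6,900 applies.
Solar Installation Rebate: 24% of the £16,750 excess over £237,500 is £4,020; credit = £9,300 − £4,020 = £5,280.
Total: £7,100 + £6,900 + £5,280 = £19,280.

£19,280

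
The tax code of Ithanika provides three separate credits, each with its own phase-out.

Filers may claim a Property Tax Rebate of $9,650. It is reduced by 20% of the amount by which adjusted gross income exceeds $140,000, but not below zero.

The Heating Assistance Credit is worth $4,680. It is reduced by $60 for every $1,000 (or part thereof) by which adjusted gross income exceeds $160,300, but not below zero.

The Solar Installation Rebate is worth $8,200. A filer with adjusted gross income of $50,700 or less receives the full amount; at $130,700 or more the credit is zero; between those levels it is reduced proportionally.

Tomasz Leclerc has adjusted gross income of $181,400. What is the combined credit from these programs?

$4,730

Property Tax Rebate: 20% of the $41,400 excess over $140,000 is $8,280; credit = $9,650 − $8,280 = $1,370.
Heating Assistance Credit: income exceeds $160,300 by $21,100, which is 22 full-or-partial $1,000 increments; reduction = 22 × $60 = $1,320, leaving $3,360.
Solar Installation Rebate: $181,400 is at or above $130,700, so the credit is $0.
Total: $1,370 + $3,360 + $0 = $4,730.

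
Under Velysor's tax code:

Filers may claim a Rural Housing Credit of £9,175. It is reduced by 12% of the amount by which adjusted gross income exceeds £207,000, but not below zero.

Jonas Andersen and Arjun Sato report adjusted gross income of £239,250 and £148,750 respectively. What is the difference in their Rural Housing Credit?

£3,870

Jonas (£239,250): Rural Housing Credit: 12% of the £32,250 excess over £207,000 is £3,870; credit = £9,175 − £3,870 = £5,305.
Arjun (£148,750): Rural Housing Credit: £148,750 is at or below the £207,000 threshold, so the full £9,175 applies.
Difference: |£5,305 − £9,175| = £3,870.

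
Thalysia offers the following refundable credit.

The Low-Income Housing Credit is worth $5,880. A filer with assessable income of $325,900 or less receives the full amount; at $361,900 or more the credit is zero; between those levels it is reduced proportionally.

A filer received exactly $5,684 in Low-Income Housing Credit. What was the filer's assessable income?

$327,100

$5,684 is 5,684/5,880 of the full $5,880, so 196/5,880 of the $36,000 range has been used: income = $325,900 + $36,000 × 196/5,880 = $327,100.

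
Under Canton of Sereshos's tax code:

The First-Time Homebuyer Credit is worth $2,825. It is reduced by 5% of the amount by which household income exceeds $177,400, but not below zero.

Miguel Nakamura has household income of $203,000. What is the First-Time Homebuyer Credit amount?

$1,545

First-Time Homebuyer Credit: 5% of the $25,600 excess over $177,400 is $1,280; credit = $2,825 − $1,280 = $1,545.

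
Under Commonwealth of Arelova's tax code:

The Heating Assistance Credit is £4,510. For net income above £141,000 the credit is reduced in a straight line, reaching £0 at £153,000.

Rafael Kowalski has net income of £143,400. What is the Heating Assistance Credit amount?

Heating Assistance Credit: £143,400 is £2,400 into a £12,000 phase-out range, leaving 9,600/12,000 of the credit: £4,510 × 9,600/12,000 = £3,608.

£3,608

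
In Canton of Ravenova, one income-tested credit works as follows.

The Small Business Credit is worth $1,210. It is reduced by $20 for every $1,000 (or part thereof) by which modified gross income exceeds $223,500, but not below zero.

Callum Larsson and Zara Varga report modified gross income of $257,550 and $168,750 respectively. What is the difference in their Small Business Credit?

$700

Callum ($257,550): Small Business Credit: income exceeds $223,500 by $34,050, which is 35 full-or-partial $1,000 increments; reduction = 35 × $20 = $700, leaving $510.
Zara ($168,750): Small Business Credit: $168,750 is at or below the $223,500 threshold, so the full $1,210 applies.
Difference: |$510 − $1,210| = $700.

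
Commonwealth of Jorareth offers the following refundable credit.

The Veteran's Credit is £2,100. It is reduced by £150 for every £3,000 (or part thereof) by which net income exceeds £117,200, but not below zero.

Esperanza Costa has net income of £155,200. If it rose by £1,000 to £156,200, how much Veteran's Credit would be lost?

At £155,200 — income exceeds £117,200 by £38,000, which is 13 full-or-partial £3,000 increments; reduction = 13 × £150 = £1,950, leaving £150.
At £156,200 — income exceeds £117,200 by £39,000, which is 13 full-or-partial £3,000 increments; reduction = 13 × £150 = £1,950, leaving £150.
Lost: £150 − £150 = £0.

£0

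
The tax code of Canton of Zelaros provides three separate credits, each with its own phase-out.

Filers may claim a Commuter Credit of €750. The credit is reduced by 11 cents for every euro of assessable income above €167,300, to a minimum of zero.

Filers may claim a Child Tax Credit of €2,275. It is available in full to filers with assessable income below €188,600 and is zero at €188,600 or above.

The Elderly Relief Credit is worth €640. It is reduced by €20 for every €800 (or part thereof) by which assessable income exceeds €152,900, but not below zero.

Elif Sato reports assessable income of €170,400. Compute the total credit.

€2,884

Commuter Credit: 11% of the €3,100 excess over €167,300 is €341; credit = €750 − €341 = €409.
Child Tax Credit: €170,400 is below the €188,600 cutoff, so the full €2,275 applies.
Elderly Relief Credit: income exceeds €152,900 by €17,500, which is 22 full-or-partial €800 increments; reduction = 22 × €20 = €440, leaving €200.
Total: €409 + €2,275 + €200 = €2,884.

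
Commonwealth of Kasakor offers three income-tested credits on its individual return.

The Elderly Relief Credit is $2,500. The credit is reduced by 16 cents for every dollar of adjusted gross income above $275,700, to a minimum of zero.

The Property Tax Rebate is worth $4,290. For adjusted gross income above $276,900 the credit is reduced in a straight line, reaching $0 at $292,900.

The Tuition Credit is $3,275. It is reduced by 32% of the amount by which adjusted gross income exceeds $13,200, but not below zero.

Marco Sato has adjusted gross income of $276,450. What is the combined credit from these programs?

$6,670

Elderly Relief Credit: 16% of the $750 excess over $275,700 is $120; credit = $2,500 − $120 = $2,380.
Property Tax Rebate: $276,450 is at or below the $276,900 threshold, so the full $4,290 applies.
Tuition Credit: 32% of the $263,250 excess over $13,200 is $84,240 ≥ base, so the credit is $0.
Total: $2,380 + $4,290 + $0 = $6,670.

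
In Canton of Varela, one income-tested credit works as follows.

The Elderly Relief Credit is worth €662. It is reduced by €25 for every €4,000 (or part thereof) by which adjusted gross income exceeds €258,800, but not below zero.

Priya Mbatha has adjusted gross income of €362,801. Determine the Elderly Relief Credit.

€0

Elderly Relief Credit: income exceeds €258,800 by €104,001 → 27 increments × €25 = €675 ≥ base, so the credit is €0.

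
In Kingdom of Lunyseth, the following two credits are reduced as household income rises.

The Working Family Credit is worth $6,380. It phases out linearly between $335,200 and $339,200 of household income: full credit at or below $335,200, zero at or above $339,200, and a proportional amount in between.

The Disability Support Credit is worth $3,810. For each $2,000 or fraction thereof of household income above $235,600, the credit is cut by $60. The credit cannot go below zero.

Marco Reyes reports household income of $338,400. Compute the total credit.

$1,966

Working Family Credit: $338,400 is $3,200 into a $4,000 phase-out range, leaving 800/4,000 of the credit: $6,380 × 800/4,000 = $1,276.
Disability Support Credit: income exceeds $235,600 by $102,800, which is 52 full-or-partial $2,000 increments; reduction = 52 × $60 = $3,120, leaving $690.
Total: $1,276 + $690 = $1,966.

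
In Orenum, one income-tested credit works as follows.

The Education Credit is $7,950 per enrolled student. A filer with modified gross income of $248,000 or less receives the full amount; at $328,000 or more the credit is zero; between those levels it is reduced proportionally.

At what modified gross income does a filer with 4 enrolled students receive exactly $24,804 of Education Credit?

$265,600

Full credit = 4 × $7,950 = $31,800.
$24,804 is 24,804/31,800 of the full $31,800, so 6,996/31,800 of the $80,000 range has been used: income = $248,000 + $80,000 × 6,996/31,800 = $265,600.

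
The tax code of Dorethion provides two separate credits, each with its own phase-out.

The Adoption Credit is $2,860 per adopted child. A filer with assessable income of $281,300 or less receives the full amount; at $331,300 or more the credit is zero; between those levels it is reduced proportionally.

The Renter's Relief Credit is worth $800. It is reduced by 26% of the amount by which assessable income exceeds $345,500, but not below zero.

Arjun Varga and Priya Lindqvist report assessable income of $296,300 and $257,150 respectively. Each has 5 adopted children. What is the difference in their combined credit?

Arjun ($296,300): Adoption Credit: base = 5 × $2,860 = $14,300. $296,300 is $15,000 into a $50,000 phase-out range, leaving 35,000/50,000 of the credit: $14,300 × 35,000/50,000 = $10,010. Renter's Relief Credit: $296,300 is at or below the $345,500 threshold, so the full $800 applies. total $10,010 + $800 = $10,810
Priya ($257,150): Adoption Credit: base = 5 × $2,860 = $14,300. $257,150 is at or below the $281,300 threshold, so the full $14,300 applies. Renter's Relief Credit: $257,150 is at or below the $345,500 threshold, so the full $800 applies. total $14,300 + $800 = $15,100
Difference: |$10,810 − $15,100| = $4,290.

$4,290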